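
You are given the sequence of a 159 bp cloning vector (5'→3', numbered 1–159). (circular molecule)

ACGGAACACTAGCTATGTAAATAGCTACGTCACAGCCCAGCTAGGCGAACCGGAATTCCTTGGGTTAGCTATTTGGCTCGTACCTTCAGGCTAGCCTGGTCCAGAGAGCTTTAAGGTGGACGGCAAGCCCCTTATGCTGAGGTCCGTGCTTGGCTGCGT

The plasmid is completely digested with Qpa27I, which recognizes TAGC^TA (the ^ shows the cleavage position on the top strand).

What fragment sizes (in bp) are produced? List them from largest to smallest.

Qpa27I sites (TAGCTA) start at positions 10, 22, 66.
Qpa27I cuts after base 4 of each site, so after positions 13, 25, 69.
Circular molecule, 3 cuts → 3 fragments:
  14–25 → 12 bp
  26–69 → 44 bp
  70–159 then 1–13 → 90 + 13 = 103 bp
Sorted largest to smallest: 103, 44, 12 bp.

103, 44, 12 bp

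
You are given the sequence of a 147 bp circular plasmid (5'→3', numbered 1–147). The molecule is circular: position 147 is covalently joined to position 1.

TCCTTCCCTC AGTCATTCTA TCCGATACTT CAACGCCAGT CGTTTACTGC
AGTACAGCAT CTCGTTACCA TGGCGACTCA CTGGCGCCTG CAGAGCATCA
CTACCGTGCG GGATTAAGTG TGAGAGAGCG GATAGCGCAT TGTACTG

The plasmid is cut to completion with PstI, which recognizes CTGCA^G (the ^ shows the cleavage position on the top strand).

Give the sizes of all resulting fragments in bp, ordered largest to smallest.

106, 41 bp

PstI sites (CTGCAG) start at positions 47, 88.
PstI cuts after base 5 of each site (before the last base), so after positions 51, 92.
Circular molecule, 2 cuts → 2 fragments:
  52–92 → 41 bp
  93–147 then 1–51 → 55 + 51 = 106 bp
Sorted largest to smallest: 106, 41 bp.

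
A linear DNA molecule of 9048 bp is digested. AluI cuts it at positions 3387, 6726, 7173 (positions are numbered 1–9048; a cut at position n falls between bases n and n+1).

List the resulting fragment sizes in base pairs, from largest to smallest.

3387, 3339, 1875, 447 bp

Linear molecule, 3 cuts → 4 fragments:
  3387 − 0 = 3387 bp
  6726 − 3387 = 3339 bp
  7173 − 6726 = 447 bp
  9048 − 7173 = 1875 bp
Sorted largest to smallest: 3387, 3339, 1875, 447 bp.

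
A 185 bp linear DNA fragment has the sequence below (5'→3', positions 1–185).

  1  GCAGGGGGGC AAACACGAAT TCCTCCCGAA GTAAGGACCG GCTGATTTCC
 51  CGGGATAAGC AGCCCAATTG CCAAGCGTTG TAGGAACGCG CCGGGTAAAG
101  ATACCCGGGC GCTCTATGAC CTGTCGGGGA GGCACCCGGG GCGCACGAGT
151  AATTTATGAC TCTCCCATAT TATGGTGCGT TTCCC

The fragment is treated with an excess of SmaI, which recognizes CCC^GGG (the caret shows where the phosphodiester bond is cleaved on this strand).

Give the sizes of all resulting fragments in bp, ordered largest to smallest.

SmaI sites (CCCGGG) start at positions 49, 104, 135.
SmaI cuts after base 3 of each site, so after positions 51, 106, 137.
Linear molecule, 3 cuts → 4 fragments:
  1–51 → 51 bp
  52–106 → 55 bp
  107–137 → 31 bp
  138–185 → 48 bp
Sorted largest to smallest: 55, 51, 48, 31 bp.

55, 51, 48, 31 bp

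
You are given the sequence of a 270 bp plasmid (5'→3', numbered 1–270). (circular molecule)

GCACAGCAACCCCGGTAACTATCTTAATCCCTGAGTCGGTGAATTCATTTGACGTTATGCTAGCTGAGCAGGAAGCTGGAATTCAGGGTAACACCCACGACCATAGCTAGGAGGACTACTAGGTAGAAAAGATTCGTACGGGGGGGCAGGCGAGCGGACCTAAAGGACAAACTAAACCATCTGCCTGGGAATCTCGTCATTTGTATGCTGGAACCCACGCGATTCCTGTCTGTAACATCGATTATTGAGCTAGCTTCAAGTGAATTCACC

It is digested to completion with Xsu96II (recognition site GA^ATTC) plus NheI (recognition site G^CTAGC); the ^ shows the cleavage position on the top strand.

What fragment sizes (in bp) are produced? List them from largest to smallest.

Xsu96II sites (GAATTC) start at positions 41, 79, 262.
Xsu96II cuts after base 2 of each site, so after positions 42, 80, 263.
NheI sites (GCTAGC) start at positions 59, 249.
NheI cuts after the first base of each site, so after positions 59, 249.
Combined cut positions: 42, 59, 80, 249, 263.
Circular molecule, 5 cuts → 5 fragments:
  43–59 → 17 bp
  60–80 → 21 bp
  81–249 → 169 bp
  250–263 → 14 bp
  264–270 then 1–42 → 7 + 42 = 49 bp
Sorted largest to smallest: 169, 49, 21, 17, 14 bp.

169, 49, 21, 17, 14 bp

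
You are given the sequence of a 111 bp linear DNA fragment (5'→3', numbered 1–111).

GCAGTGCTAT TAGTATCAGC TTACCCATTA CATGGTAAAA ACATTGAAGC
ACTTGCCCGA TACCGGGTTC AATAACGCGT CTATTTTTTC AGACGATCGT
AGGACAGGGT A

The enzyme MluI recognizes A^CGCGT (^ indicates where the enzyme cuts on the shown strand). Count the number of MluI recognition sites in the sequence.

1

ACGCGT occurs starting at position 75.
MluI cuts at 1 site.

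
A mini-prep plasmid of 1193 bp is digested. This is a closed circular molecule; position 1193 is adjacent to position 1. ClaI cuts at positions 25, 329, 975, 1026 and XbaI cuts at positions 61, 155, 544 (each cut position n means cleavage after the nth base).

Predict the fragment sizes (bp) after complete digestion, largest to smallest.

431, 215, 192, 174, 94, 51, 36 bp

Combined cut positions (sorted): 25, 61, 155, 329, 544, 975, 1026.
Circular molecule, 7 cuts → 7 fragments:
  61 − 25 = 36 bp
  155 − 61 = 94 bp
  329 − 155 = 174 bp
  544 − 329 = 215 bp
  975 − 544 = 431 bp
  1026 − 975 = 51 bp
  wrap: 1193 − 1026 + 25 = 192 bp
Sorted largest to smallest: 431, 215, 192, 174, 94, 51, 36 bp.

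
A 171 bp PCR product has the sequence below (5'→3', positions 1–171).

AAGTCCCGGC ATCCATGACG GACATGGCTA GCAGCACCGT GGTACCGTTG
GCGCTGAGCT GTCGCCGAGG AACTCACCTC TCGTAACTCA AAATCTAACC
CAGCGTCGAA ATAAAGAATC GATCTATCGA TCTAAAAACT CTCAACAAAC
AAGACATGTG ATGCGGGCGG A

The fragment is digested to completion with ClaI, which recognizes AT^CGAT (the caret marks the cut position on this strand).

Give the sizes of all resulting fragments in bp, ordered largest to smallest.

119, 44, 8 bp

ClaI sites (ATCGAT) start at positions 118, 126.
ClaI cuts after base 2 of each site, so after positions 119, 127.
Linear molecule, 2 cuts → 3 fragments:
  1–119 → 119 bp
  120–127 → 8 bp
  128–171 → 44 bp
Sorted largest to smallest: 119, 44, 8 bp.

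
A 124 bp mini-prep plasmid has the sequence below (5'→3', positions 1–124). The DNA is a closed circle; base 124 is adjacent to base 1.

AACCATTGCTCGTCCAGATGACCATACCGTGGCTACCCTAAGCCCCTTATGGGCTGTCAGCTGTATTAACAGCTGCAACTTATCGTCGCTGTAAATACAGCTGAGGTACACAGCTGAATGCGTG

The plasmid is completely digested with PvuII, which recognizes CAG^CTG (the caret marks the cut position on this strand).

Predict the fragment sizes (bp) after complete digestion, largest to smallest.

PvuII sites (CAGCTG) start at positions 58, 70, 98, 111.
PvuII cuts after base 3 of each site, so after positions 60, 72, 100, 113.
Circular molecule, 4 cuts → 4 fragments:
  61–72 → 12 bp
  73–100 → 28 bp
  101–113 → 13 bp
  114–124 then 1–60 → 11 + 60 = 71 bp
Sorted largest to smallest: 71, 28, 13, 12 bp.

71, 28, 13, 12 bp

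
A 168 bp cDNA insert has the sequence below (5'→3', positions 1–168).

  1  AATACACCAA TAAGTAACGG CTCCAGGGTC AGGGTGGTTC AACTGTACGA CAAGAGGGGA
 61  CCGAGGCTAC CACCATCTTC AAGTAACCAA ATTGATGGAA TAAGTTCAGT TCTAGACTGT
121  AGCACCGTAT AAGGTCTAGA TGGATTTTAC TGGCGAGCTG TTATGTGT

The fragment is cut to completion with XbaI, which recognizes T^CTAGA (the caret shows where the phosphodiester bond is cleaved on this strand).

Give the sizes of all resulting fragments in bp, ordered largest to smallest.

111, 33, 24 bp

XbaI sites (TCTAGA) start at positions 111, 135.
XbaI cuts after the first base of each site, so after positions 111, 135.
Linear molecule, 2 cuts → 3 fragments:
  1–111 → 111 bp
  112–135 → 24 bp
  136–168 → 33 bp
Sorted largest to smallest: 111, 33, 24 bp.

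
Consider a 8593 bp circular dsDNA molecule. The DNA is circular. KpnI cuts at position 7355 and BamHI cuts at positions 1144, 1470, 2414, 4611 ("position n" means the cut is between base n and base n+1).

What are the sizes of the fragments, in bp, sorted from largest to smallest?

Combined cut positions (sorted): 1144, 1470, 2414, 4611, 7355.
Circular molecule, 5 cuts → 5 fragments:
  1470 − 1144 = 326 bp
  2414 − 1470 = 944 bp
  4611 − 2414 = 2197 bp
  7355 − 4611 = 2744 bp
  wrap: 8593 − 7355 + 1144 = 2382 bp
Sorted largest to smallest: 2744, 2382, 2197, 944, 326 bp.

2744, 2382, 2197, 944, 326 bp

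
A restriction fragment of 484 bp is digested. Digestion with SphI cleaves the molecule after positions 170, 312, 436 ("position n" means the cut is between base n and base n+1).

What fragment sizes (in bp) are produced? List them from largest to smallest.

170, 142, 124, 48 bp

Linear molecule, 3 cuts → 4 fragments:
  170 − 0 = 170 bp
  312 − 170 = 142 bp
  436 − 312 = 124 bp
  484 − 436 = 48 bp
Sorted largest to smallest: 170, 142, 124, 48 bp.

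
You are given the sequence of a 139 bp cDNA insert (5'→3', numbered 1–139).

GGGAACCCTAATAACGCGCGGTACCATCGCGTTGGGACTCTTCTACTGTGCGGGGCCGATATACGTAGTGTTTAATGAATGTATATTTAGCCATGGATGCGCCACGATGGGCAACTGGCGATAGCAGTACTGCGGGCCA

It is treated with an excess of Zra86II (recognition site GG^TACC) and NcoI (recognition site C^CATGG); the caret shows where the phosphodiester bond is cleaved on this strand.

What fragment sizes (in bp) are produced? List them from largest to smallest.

The Zra86II site (GGTACC) starts at position 20.
Zra86II cuts after base 2 of each site, so after position 21.
The NcoI site (CCATGG) starts at position 91.
NcoI cuts after the first base of each site, so after position 91.
Combined cut positions: 21, 91.
Linear molecule, 2 cuts → 3 fragments:
  1–21 → 21 bp
  22–91 → 70 bp
  92–139 → 48 bp
Sorted largest to smallest: 70, 48, 21 bp.

70, 48, 21 bp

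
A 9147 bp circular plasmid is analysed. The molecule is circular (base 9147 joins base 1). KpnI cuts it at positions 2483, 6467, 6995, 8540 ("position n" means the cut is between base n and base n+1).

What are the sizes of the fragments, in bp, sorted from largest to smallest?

3984, 3090, 1545, 528 bp

Circular molecule, 4 cuts → 4 fragments:
  6467 − 2483 = 3984 bp
  6995 − 6467 = 528 bp
  8540 − 6995 = 1545 bp
  wrap: 9147 − 8540 + 2483 = 3090 bp
Sorted largest to smallest: 3984, 3090, 1545, 528 bp.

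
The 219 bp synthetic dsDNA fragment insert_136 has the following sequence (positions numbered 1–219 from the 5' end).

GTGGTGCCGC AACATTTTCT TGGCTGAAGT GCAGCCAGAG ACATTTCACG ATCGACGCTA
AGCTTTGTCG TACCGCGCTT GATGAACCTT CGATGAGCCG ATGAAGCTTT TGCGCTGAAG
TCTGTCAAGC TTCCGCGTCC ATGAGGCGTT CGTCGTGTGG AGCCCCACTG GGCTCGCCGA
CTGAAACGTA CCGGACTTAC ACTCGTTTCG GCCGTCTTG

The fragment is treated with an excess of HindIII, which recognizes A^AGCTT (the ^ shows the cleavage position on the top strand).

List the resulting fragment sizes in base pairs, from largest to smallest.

92, 60, 44, 23 bp

HindIII sites (AAGCTT) start at positions 60, 104, 127.
HindIII cuts after the first base of each site, so after positions 60, 104, 127.
Linear molecule, 3 cuts → 4 fragments:
  1–60 → 60 bp
  61–104 → 44 bp
  105–127 → 23 bp
  128–219 → 92 bp
Sorted largest to smallest: 92, 60, 44, 23 bp.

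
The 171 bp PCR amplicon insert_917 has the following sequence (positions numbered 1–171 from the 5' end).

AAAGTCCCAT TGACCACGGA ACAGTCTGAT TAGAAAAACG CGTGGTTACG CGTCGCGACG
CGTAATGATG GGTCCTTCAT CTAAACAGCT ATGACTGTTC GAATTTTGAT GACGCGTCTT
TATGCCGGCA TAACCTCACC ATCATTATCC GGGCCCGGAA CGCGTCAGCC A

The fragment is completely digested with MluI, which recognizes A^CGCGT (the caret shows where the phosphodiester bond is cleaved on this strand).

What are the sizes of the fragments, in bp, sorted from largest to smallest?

MluI sites (ACGCGT) start at positions 38, 48, 58, 112, 160.
MluI cuts after the first base of each site, so after positions 38, 48, 58, 112, 160.
Linear molecule, 5 cuts → 6 fragments:
  1–38 → 38 bp
  39–48 → 10 bp
  49–58 → 10 bp
  59–112 → 54 bp
  113–160 → 48 bp
  161–171 → 11 bp
Sorted largest to smallest: 54, 48, 38, 11, 10, 10 bp.

54, 48, 38, 11, 10, 10 bp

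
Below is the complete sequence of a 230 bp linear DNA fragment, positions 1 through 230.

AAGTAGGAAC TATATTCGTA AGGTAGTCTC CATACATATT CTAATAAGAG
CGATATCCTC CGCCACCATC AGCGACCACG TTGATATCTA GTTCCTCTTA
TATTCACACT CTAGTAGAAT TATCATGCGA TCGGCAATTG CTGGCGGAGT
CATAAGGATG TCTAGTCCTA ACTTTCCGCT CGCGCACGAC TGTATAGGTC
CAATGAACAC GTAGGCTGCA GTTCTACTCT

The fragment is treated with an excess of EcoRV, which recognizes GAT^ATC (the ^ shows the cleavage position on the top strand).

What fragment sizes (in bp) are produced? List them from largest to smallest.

EcoRV sites (GATATC) start at positions 52, 83.
EcoRV cuts after base 3 of each site, so after positions 54, 85.
Linear molecule, 2 cuts → 3 fragments:
  1–54 → 54 bp
  55–85 → 31 bp
  86–230 → 145 bp
Sorted largest to smallest: 145, 54, 31 bp.

145, 54, 31 bp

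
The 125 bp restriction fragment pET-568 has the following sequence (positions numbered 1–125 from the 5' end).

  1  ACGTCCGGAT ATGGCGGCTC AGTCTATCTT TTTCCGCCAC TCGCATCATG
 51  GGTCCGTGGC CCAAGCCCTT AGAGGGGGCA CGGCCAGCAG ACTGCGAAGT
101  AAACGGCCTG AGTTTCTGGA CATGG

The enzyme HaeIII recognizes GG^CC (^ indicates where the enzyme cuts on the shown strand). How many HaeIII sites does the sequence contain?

3

GGCC occurs starting at positions 58, 82, 105.
HaeIII cuts at 3 sites.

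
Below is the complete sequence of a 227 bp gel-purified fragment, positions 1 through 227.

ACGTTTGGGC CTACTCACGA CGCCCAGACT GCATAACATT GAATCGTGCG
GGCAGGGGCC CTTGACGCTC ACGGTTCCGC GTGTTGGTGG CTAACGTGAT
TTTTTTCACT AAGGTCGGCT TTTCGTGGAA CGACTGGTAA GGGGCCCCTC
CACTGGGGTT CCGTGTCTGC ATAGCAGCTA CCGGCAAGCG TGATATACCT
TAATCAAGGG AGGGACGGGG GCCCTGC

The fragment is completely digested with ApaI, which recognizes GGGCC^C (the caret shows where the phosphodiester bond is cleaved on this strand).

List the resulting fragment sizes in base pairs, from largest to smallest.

ApaI sites (GGGCCC) start at positions 56, 142, 219.
ApaI cuts after base 5 of each site (before the last base), so after positions 60, 146, 223.
Linear molecule, 3 cuts → 4 fragments:
  1–60 → 60 bp
  61–146 → 86 bp
  147–223 → 77 bp
  224–227 → 4 bp
Sorted largest to smallest: 86, 77, 60, 4 bp.

86, 77, 60, 4 bp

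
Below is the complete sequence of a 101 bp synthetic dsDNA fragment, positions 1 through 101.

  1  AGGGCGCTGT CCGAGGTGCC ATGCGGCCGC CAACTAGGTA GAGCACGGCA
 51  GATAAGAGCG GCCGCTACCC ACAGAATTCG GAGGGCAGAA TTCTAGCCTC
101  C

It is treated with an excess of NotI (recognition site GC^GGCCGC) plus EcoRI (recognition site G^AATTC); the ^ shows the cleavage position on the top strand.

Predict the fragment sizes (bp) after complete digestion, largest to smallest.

NotI sites (GCGGCCGC) start at positions 23, 58.
NotI cuts after base 2 of each site, so after positions 24, 59.
EcoRI sites (GAATTC) start at positions 74, 88.
EcoRI cuts after the first base of each site, so after positions 74, 88.
Combined cut positions: 24, 59, 74, 88.
Linear molecule, 4 cuts → 5 fragments:
  1–24 → 24 bp
  25–59 → 35 bp
  60–74 → 15 bp
  75–88 → 14 bp
  89–101 → 13 bp
Sorted largest to smallest: 35, 24, 15, 14, 13 bp.

35, 24, 15, 14, 13 bp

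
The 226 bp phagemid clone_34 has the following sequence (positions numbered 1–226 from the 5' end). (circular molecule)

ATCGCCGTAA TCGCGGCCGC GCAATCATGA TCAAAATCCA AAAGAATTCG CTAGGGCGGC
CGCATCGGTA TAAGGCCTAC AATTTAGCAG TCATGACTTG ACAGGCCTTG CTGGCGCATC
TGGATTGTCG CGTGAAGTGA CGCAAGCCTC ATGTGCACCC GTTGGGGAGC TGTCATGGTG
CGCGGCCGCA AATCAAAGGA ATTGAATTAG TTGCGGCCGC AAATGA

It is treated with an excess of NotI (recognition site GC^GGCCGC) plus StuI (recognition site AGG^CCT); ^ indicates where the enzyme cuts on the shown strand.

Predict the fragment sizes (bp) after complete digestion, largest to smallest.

78, 43, 31, 30, 26, 18 bp

NotI sites (GCGGCCGC) start at positions 13, 56, 182, 213.
NotI cuts after base 2 of each site, so after positions 14, 57, 183, 214.
StuI sites (AGGCCT) start at positions 73, 103.
StuI cuts after base 3 of each site, so after positions 75, 105.
Combined cut positions: 14, 57, 75, 105, 183, 214.
Circular molecule, 6 cuts → 6 fragments:
  15–57 → 43 bp
  58–75 → 18 bp
  76–105 → 30 bp
  106–183 → 78 bp
  184–214 → 31 bp
  215–226 then 1–14 → 12 + 14 = 26 bp
Sorted largest to smallest: 78, 43, 31, 30, 26, 18 bp.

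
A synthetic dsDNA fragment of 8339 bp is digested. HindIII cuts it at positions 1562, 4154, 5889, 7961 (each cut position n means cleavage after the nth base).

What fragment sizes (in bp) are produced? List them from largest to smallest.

2592, 2072, 1735, 1562, 378 bp

Linear molecule, 4 cuts → 5 fragments:
  1562 − 0 = 1562 bp
  4154 − 1562 = 2592 bp
  5889 − 4154 = 1735 bp
  7961 − 5889 = 2072 bp
  8339 − 7961 = 378 bp
Sorted largest to smallest: 2592, 2072, 1735, 1562, 378 bp.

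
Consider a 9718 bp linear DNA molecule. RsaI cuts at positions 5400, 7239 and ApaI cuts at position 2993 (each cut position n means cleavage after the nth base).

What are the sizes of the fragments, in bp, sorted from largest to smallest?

Combined cut positions (sorted): 2993, 5400, 7239.
Linear molecule, 3 cuts → 4 fragments:
  2993 − 0 = 2993 bp
  5400 − 2993 = 2407 bp
  7239 − 5400 = 1839 bp
  9718 − 7239 = 2479 bp
Sorted largest to smallest: 2993, 2479, 2407, 1839 bp.

2993, 2479, 2407, 1839 bp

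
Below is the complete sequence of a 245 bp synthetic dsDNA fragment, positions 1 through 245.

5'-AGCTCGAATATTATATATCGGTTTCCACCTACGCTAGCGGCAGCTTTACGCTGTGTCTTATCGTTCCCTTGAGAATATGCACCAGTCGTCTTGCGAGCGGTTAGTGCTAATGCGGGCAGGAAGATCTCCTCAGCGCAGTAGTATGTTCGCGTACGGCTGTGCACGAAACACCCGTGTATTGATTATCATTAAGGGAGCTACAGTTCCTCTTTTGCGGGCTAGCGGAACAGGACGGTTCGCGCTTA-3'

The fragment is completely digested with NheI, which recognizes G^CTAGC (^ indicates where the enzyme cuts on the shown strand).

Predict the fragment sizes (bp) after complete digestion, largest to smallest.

NheI sites (GCTAGC) start at positions 33, 218.
NheI cuts after the first base of each site, so after positions 33, 218.
Linear molecule, 2 cuts → 3 fragments:
  1–33 → 33 bp
  34–218 → 185 bp
  219–245 → 27 bp
Sorted largest to smallest: 185, 33, 27 bp.

185, 33, 27 bp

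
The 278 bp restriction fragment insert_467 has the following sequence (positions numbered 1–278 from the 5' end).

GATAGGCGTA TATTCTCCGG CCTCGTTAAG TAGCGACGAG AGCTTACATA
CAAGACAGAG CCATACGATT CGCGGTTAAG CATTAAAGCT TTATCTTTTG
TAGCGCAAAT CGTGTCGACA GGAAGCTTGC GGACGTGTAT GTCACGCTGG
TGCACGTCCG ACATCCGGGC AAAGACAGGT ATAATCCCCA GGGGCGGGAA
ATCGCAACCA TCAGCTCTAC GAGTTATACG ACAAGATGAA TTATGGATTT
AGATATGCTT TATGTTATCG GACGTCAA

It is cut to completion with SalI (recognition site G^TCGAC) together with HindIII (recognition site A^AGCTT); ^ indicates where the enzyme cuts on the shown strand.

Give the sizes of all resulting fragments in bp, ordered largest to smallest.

The SalI site (GTCGAC) starts at position 114.
SalI cuts after the first base of each site, so after position 114.
HindIII sites (AAGCTT) start at positions 86, 123.
HindIII cuts after the first base of each site, so after positions 86, 123.
Combined cut positions: 86, 114, 123.
Linear molecule, 3 cuts → 4 fragments:
  1–86 → 86 bp
  87–114 → 28 bp
  115–123 → 9 bp
  124–278 → 155 bp
Sorted largest to smallest: 155, 86, 28, 9 bp.

155, 86, 28, 9 bp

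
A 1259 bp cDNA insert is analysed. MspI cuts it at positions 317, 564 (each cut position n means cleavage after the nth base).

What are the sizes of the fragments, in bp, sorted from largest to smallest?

Linear molecule, 2 cuts → 3 fragments:
  317 − 0 = 317 bp
  564 − 317 = 247 bp
  1259 − 564 = 695 bp
Sorted largest to smallest: 695, 317, 247 bp.

695, 317, 247 bp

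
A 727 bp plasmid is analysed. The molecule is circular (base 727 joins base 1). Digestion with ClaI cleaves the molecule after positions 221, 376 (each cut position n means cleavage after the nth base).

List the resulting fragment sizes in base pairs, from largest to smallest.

Circular molecule, 2 cuts → 2 fragments:
  376 − 221 = 155 bp
  wrap: 727 − 376 + 221 = 572 bp
Sorted largest to smallest: 572, 155 bp.

572, 155 bp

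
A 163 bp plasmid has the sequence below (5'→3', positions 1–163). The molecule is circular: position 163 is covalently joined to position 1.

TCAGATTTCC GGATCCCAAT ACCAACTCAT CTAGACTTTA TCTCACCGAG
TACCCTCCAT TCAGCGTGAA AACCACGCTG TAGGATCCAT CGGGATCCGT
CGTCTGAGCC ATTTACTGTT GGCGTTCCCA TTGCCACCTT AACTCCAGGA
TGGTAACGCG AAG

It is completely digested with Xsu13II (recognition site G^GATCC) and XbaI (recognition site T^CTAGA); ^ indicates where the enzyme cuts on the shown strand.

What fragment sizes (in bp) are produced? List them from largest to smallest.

81, 53, 19, 10 bp

Xsu13II sites (GGATCC) start at positions 11, 83, 93.
Xsu13II cuts after the first base of each site, so after positions 11, 83, 93.
The XbaI site (TCTAGA) starts at position 30.
XbaI cuts after the first base of each site, so after position 30.
Combined cut positions: 11, 30, 83, 93.
Circular molecule, 4 cuts → 4 fragments:
  12–30 → 19 bp
  31–83 → 53 bp
  84–93 → 10 bp
  94–163 then 1–11 → 70 + 11 = 81 bp
Sorted largest to smallest: 81, 53, 19, 10 bp.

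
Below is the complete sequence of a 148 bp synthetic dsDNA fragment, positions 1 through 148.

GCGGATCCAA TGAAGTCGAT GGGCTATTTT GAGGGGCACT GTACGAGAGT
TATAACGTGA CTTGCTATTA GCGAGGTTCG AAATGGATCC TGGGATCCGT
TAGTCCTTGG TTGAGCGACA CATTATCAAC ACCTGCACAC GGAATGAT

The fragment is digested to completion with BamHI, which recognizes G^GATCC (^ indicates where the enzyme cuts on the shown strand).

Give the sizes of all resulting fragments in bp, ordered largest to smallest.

82, 55, 8, 3 bp

BamHI sites (GGATCC) start at positions 3, 85, 93.
BamHI cuts after the first base of each site, so after positions 3, 85, 93.
Linear molecule, 3 cuts → 4 fragments:
  1–3 → 3 bp
  4–85 → 82 bp
  86–93 → 8 bp
  94–148 → 55 bp
Sorted largest to smallest: 82, 55, 8, 3 bp.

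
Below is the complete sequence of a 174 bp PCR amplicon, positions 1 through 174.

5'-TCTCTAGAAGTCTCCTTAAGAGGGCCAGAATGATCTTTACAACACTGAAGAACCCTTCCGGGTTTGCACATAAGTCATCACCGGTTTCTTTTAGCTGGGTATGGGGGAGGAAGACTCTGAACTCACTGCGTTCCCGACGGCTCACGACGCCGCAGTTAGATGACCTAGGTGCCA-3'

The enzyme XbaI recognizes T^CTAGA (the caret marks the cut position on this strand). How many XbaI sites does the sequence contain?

1

TCTAGA occurs starting at position 3.
XbaI cuts at 1 site.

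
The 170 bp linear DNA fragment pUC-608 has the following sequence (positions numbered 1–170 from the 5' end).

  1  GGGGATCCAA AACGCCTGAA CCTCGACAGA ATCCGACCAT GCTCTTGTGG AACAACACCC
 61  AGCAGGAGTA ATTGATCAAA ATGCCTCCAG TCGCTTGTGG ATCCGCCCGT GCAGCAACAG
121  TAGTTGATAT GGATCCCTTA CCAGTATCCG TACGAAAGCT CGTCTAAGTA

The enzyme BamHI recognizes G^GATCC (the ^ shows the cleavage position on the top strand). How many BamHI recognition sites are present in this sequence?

GGATCC occurs starting at positions 3, 99, 131.
BamHI cuts at 3 sites.

3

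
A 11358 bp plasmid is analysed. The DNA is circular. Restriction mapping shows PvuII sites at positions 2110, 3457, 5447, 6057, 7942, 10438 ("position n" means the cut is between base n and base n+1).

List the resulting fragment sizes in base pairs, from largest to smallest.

3030, 2496, 1990, 1885, 1347, 610 bp

Circular molecule, 6 cuts → 6 fragments:
  3457 − 2110 = 1347 bp
  5447 − 3457 = 1990 bp
  6057 − 5447 = 610 bp
  7942 − 6057 = 1885 bp
  10438 − 7942 = 2496 bp
  wrap: 11358 − 10438 + 2110 = 3030 bp
Sorted largest to smallest: 3030, 2496, 1990, 1885, 1347, 610 bp.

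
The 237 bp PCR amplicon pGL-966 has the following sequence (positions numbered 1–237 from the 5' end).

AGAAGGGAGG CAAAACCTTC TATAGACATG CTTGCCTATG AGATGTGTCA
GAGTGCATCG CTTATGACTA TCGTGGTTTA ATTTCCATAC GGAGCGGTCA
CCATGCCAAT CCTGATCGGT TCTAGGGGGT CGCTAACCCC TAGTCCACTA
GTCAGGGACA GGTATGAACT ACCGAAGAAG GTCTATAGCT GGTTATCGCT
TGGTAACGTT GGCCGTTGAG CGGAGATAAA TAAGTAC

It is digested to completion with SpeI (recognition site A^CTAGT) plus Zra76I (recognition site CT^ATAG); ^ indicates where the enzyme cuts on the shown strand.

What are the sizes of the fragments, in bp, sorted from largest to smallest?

The SpeI site (ACTAGT) starts at position 147.
SpeI cuts after the first base of each site, so after position 147.
Zra76I sites (CTATAG) start at positions 20, 183.
Zra76I cuts after base 2 of each site, so after positions 21, 184.
Combined cut positions: 21, 147, 184.
Linear molecule, 3 cuts → 4 fragments:
  1–21 → 21 bp
  22–147 → 126 bp
  148–184 → 37 bp
  185–237 → 53 bp
Sorted largest to smallest: 126, 53, 37, 21 bp.

126, 53, 37, 21 bp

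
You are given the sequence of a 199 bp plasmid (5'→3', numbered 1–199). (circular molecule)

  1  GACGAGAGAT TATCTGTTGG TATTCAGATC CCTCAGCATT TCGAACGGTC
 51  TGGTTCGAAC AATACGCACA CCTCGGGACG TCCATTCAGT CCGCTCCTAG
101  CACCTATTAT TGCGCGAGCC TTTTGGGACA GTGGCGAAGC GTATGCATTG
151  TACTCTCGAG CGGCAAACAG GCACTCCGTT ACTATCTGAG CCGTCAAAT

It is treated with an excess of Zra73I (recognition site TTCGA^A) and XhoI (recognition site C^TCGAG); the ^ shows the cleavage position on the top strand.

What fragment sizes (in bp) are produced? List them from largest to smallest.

Zra73I sites (TTCGAA) start at positions 40, 54.
Zra73I cuts after base 5 of each site (before the last base), so after positions 44, 58.
The XhoI site (CTCGAG) starts at position 155.
XhoI cuts after the first base of each site, so after position 155.
Combined cut positions: 44, 58, 155.
Circular molecule, 3 cuts → 3 fragments:
  45–58 → 14 bp
  59–155 → 97 bp
  156–199 then 1–44 → 44 + 44 = 88 bp
Sorted largest to smallest: 97, 88, 14 bp.

97, 88, 14 bp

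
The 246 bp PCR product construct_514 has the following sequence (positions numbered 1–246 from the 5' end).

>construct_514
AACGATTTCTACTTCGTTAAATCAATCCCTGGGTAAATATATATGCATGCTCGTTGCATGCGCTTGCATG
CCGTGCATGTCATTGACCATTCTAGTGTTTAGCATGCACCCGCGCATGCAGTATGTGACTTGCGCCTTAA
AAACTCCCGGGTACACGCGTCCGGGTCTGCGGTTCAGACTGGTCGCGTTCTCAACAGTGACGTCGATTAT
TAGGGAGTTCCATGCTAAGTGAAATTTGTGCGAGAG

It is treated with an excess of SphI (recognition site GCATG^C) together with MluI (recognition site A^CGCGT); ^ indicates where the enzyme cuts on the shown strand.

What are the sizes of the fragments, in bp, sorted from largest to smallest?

91, 49, 37, 36, 12, 11, 10 bp

SphI sites (GCATGC) start at positions 45, 56, 66, 102, 114.
SphI cuts after base 5 of each site (before the last base), so after positions 49, 60, 70, 106, 118.
The MluI site (ACGCGT) starts at position 155.
MluI cuts after the first base of each site, so after position 155.
Combined cut positions: 49, 60, 70, 106, 118, 155.
Linear molecule, 6 cuts → 7 fragments:
  1–49 → 49 bp
  50–60 → 11 bp
  61–70 → 10 bp
  71–106 → 36 bp
  107–118 → 12 bp
  119–155 → 37 bp
  156–246 → 91 bp
Sorted largest to smallest: 91, 49, 37, 36, 12, 11, 10 bp.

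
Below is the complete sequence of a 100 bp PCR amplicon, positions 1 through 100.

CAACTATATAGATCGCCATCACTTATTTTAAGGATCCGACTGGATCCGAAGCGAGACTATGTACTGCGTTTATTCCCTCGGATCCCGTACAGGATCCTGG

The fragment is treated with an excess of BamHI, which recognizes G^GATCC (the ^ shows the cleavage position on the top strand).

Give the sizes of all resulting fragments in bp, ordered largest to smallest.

38, 32, 12, 10, 8 bp

BamHI sites (GGATCC) start at positions 32, 42, 80, 92.
BamHI cuts after the first base of each site, so after positions 32, 42, 80, 92.
Linear molecule, 4 cuts → 5 fragments:
  1–32 → 32 bp
  33–42 → 10 bp
  43–80 → 38 bp
  81–92 → 12 bp
  93–100 → 8 bp
Sorted largest to smallest: 38, 32, 12, 10, 8 bp.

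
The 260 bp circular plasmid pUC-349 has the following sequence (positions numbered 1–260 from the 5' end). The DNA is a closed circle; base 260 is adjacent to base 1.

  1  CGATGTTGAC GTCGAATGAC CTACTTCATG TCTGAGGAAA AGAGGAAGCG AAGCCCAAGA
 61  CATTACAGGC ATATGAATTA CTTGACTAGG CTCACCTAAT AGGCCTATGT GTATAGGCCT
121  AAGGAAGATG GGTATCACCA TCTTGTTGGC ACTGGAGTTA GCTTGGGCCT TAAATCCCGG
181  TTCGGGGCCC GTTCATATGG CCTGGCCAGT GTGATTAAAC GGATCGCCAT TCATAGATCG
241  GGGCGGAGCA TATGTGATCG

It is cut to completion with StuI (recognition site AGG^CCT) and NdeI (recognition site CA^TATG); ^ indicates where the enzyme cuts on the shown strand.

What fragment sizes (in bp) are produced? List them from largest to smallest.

81, 78, 55, 32, 14 bp

StuI sites (AGGCCT) start at positions 101, 115.
StuI cuts after base 3 of each site, so after positions 103, 117.
NdeI sites (CATATG) start at positions 70, 194, 249.
NdeI cuts after base 2 of each site, so after positions 71, 195, 250.
Combined cut positions: 71, 103, 117, 195, 250.
Circular molecule, 5 cuts → 5 fragments:
  72–103 → 32 bp
  104–117 → 14 bp
  118–195 → 78 bp
  196–250 → 55 bp
  251–260 then 1–71 → 10 + 71 = 81 bp
Sorted largest to smallest: 81, 78, 55, 32, 14 bp.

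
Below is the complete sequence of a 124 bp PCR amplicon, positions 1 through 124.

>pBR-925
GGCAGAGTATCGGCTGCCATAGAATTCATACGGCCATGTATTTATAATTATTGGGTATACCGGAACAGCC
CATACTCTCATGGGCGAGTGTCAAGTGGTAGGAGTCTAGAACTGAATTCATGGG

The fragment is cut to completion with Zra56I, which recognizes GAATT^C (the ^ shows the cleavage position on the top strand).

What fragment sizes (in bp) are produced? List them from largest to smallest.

92, 26, 6 bp

Zra56I sites (GAATTC) start at positions 22, 114.
Zra56I cuts after base 5 of each site (before the last base), so after positions 26, 118.
Linear molecule, 2 cuts → 3 fragments:
  1–26 → 26 bp
  27–118 → 92 bp
  119–124 → 6 bp
Sorted largest to smallest: 92, 26, 6 bp.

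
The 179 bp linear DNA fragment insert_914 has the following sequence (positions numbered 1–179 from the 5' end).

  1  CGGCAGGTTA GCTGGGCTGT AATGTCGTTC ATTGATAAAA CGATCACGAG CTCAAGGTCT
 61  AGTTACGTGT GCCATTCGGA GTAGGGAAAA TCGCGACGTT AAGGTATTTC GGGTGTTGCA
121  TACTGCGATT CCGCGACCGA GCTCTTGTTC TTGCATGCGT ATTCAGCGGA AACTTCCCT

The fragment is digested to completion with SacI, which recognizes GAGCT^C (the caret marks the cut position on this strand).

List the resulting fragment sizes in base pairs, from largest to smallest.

SacI sites (GAGCTC) start at positions 48, 139.
SacI cuts after base 5 of each site (before the last base), so after positions 52, 143.
Linear molecule, 2 cuts → 3 fragments:
  1–52 → 52 bp
  53–143 → 91 bp
  144–179 → 36 bp
Sorted largest to smallest: 91, 52, 36 bp.

91, 52, 36 bp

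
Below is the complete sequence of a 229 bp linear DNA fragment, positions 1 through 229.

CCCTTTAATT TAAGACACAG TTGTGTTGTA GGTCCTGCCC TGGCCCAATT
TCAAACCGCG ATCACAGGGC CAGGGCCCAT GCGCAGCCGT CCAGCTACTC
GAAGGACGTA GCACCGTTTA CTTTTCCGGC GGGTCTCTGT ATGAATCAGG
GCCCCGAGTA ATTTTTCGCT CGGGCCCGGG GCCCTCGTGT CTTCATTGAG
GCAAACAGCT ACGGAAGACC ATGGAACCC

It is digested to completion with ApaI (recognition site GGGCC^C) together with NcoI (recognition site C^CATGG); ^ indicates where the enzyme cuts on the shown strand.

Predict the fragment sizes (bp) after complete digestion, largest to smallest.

ApaI sites (GGGCCC) start at positions 73, 149, 172, 179.
ApaI cuts after base 5 of each site (before the last base), so after positions 77, 153, 176, 183.
The NcoI site (CCATGG) starts at position 219.
NcoI cuts after the first base of each site, so after position 219.
Combined cut positions: 77, 153, 176, 183, 219.
Linear molecule, 5 cuts → 6 fragments:
  1–77 → 77 bp
  78–153 → 76 bp
  154–176 → 23 bp
  177–183 → 7 bp
  184–219 → 36 bp
  220–229 → 10 bp
Sorted largest to smallest: 77, 76, 36, 23, 10, 7 bp.

77, 76, 36, 23, 10, 7 bp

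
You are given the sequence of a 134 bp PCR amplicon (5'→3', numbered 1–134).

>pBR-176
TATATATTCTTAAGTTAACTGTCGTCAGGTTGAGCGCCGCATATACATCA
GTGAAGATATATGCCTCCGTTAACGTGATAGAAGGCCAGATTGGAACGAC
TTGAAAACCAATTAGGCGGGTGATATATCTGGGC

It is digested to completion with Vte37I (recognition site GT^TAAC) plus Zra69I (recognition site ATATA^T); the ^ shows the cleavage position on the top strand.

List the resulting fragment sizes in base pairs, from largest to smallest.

57, 46, 9, 9, 7, 6 bp

Vte37I sites (GTTAAC) start at positions 14, 69.
Vte37I cuts after base 2 of each site, so after positions 15, 70.
Zra69I sites (ATATAT) start at positions 2, 57, 123.
Zra69I cuts after base 5 of each site (before the last base), so after positions 6, 61, 127.
Combined cut positions: 6, 15, 61, 70, 127.
Linear molecule, 5 cuts → 6 fragments:
  1–6 → 6 bp
  7–15 → 9 bp
  16–61 → 46 bp
  62–70 → 9 bp
  71–127 → 57 bp
  128–134 → 7 bp
Sorted largest to smallest: 57, 46, 9, 9, 7, 6 bp.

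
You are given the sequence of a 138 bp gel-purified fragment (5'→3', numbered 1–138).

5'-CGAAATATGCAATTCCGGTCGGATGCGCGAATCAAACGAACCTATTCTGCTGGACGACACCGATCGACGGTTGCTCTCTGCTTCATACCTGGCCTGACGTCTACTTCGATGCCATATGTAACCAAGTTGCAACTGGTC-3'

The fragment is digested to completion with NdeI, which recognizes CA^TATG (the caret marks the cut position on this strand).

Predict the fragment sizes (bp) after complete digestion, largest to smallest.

114, 24 bp

The NdeI site (CATATG) starts at position 113.
NdeI cuts after base 2 of each site, so after position 114.
Linear molecule, 1 cut → 2 fragments:
  1–114 → 114 bp
  115–138 → 24 bp
Sorted largest to smallest: 114, 24 bp.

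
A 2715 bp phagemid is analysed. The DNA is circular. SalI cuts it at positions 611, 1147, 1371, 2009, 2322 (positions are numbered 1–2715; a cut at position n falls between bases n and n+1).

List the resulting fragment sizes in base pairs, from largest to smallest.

Circular molecule, 5 cuts → 5 fragments:
  1147 − 611 = 536 bp
  1371 − 1147 = 224 bp
  2009 − 1371 = 638 bp
  2322 − 2009 = 313 bp
  wrap: 2715 − 2322 + 611 = 1004 bp
Sorted largest to smallest: 1004, 638, 536, 313, 224 bp.

1004, 638, 536, 313, 224 bp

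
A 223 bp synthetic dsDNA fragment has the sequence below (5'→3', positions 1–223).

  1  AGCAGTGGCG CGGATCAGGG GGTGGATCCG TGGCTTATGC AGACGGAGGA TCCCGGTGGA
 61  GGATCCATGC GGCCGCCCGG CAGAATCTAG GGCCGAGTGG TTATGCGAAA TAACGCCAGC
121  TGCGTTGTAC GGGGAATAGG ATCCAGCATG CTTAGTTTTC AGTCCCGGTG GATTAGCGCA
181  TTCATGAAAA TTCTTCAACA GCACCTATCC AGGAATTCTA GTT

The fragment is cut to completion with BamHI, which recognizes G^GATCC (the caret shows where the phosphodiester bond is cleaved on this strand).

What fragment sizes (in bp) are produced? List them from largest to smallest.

BamHI sites (GGATCC) start at positions 24, 48, 61, 139.
BamHI cuts after the first base of each site, so after positions 24, 48, 61, 139.
Linear molecule, 4 cuts → 5 fragments:
  1–24 → 24 bp
  25–48 → 24 bp
  49–61 → 13 bp
  62–139 → 78 bp
  140–223 → 84 bp
Sorted largest to smallest: 84, 78, 24, 24, 13 bp.

84, 78, 24, 24, 13 bp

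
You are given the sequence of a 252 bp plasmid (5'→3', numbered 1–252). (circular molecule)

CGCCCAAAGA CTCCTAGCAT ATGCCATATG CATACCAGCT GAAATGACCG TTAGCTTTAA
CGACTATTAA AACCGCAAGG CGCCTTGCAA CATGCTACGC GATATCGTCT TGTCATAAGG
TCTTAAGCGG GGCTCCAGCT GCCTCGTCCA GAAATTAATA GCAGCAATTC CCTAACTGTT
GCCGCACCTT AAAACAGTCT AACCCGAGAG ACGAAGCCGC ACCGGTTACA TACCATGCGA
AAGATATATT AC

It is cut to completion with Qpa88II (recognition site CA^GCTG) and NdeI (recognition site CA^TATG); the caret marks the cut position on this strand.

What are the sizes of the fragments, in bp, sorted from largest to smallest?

Qpa88II sites (CAGCTG) start at positions 36, 136.
Qpa88II cuts after base 2 of each site, so after positions 37, 137.
NdeI sites (CATATG) start at positions 18, 25.
NdeI cuts after base 2 of each site, so after positions 19, 26.
Combined cut positions: 19, 26, 37, 137.
Circular molecule, 4 cuts → 4 fragments:
  20–26 → 7 bp
  27–37 → 11 bp
  38–137 → 100 bp
  138–252 then 1–19 → 115 + 19 = 134 bp
Sorted largest to smallest: 134, 100, 11, 7 bp.

134, 100, 11, 7 bp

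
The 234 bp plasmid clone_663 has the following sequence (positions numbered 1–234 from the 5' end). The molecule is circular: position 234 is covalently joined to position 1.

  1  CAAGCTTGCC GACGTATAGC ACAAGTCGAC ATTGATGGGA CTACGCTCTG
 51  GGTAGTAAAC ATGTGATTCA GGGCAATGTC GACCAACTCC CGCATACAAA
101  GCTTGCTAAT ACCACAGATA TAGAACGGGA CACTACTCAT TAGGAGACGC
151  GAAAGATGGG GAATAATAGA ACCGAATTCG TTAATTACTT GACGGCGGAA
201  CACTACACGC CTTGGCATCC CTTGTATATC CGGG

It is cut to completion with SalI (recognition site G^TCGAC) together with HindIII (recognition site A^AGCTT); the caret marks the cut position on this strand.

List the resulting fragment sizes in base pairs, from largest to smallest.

137, 53, 23, 21 bp

SalI sites (GTCGAC) start at positions 25, 78.
SalI cuts after the first base of each site, so after positions 25, 78.
HindIII sites (AAGCTT) start at positions 2, 99.
HindIII cuts after the first base of each site, so after positions 2, 99.
Combined cut positions: 2, 25, 78, 99.
Circular molecule, 4 cuts → 4 fragments:
  3–25 → 23 bp
  26–78 → 53 bp
  79–99 → 21 bp
  100–234 then 1–2 → 135 + 2 = 137 bp
Sorted largest to smallest: 137, 53, 23, 21 bp.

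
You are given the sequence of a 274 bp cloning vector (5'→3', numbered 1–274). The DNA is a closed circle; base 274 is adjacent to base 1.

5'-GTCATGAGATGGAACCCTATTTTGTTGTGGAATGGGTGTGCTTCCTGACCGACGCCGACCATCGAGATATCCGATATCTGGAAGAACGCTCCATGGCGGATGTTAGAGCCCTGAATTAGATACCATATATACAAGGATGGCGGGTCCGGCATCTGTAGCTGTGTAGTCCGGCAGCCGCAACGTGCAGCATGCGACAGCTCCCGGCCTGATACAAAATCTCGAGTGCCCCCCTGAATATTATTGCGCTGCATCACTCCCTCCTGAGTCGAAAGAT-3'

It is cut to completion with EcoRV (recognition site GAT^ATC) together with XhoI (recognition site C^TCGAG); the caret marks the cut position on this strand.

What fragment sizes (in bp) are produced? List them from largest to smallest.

143, 124, 7 bp

EcoRV sites (GATATC) start at positions 66, 73.
EcoRV cuts after base 3 of each site, so after positions 68, 75.
The XhoI site (CTCGAG) starts at position 218.
XhoI cuts after the first base of each site, so after position 218.
Combined cut positions: 68, 75, 218.
Circular molecule, 3 cuts → 3 fragments:
  69–75 → 7 bp
  76–218 → 143 bp
  219–274 then 1–68 → 56 + 68 = 124 bp
Sorted largest to smallest: 143, 124, 7 bp.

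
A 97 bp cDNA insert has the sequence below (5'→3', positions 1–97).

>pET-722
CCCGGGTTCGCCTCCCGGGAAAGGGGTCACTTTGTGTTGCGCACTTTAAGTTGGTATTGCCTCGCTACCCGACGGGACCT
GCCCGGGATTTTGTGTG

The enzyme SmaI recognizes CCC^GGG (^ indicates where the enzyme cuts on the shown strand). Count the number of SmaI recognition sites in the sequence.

CCCGGG occurs starting at positions 1, 14, 82.
SmaI cuts at 3 sites.

3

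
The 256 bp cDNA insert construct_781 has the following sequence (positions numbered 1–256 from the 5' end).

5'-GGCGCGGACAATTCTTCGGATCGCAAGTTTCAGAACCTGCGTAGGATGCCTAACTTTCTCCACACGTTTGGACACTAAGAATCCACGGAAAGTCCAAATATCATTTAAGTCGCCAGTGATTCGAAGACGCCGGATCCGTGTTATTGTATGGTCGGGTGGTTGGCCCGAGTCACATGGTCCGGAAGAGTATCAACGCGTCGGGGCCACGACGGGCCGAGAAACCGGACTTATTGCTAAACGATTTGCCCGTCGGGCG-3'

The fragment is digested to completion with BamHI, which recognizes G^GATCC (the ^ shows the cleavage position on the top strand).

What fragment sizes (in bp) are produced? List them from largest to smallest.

The BamHI site (GGATCC) starts at position 132.
BamHI cuts after the first base of each site, so after position 132.
Linear molecule, 1 cut → 2 fragments:
  1–132 → 132 bp
  133–256 → 124 bp
Sorted largest to smallest: 132, 124 bp.

132, 124 bp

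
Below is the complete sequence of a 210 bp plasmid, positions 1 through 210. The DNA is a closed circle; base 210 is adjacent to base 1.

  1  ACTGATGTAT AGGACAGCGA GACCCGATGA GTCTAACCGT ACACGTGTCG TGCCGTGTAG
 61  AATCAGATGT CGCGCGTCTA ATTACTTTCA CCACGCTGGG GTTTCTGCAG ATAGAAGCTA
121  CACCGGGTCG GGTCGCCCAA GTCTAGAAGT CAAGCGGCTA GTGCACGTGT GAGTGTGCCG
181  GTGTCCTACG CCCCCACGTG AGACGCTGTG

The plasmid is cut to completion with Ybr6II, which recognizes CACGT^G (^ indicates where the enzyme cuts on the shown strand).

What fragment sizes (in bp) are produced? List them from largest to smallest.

Ybr6II sites (CACGTG) start at positions 42, 164, 195.
Ybr6II cuts after base 5 of each site (before the last base), so after positions 46, 168, 199.
Circular molecule, 3 cuts → 3 fragments:
  47–168 → 122 bp
  169–199 → 31 bp
  200–210 then 1–46 → 11 + 46 = 57 bp
Sorted largest to smallest: 122, 57, 31 bp.

122, 57, 31 bp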